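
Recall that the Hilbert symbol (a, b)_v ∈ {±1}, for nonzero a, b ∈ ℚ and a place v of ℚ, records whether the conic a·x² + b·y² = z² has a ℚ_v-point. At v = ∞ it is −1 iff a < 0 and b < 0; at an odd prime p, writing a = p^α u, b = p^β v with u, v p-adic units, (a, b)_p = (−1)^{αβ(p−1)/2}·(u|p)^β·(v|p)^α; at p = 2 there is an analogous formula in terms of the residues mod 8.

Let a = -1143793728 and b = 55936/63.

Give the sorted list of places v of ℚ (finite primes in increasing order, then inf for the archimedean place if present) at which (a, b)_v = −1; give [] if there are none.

[2, 7, 11, 19, 23, 37]

(a, b) ≡ (-1985753, 6118) mod (ℚ^×)²; places V = {2, 3, 7, 11, 17, 19, 23, 37, 41, ∞}.
(a,b)_41: α=1, u≡17; β=0, v≡8 (mod 41); (17|41)=-1, (8|41)=+1; sign (−1)^0·-1^0·+1^1 = +1.
(a,b)_17: α=1, u≡4; β=0, v≡9 (mod 17); (4|17)=+1, (9|17)=+1; sign (−1)^0·+1^0·+1^1 = +1.
(a,b)_∞: sgn(-1985753)=−, sgn(6118)=+, so +1.
(a,b)_37: α=1, u≡8; β=0, v≡31 (mod 37); (8|37)=-1, (31|37)=-1; sign (−1)^0·-1^0·-1^1 = -1.
(a,b)_7: α=1, u≡6; β=-1, v≡3 (mod 7); (6|7)=-1, (3|7)=-1; sign (−1)^1·-1^-1·-1^1 = -1.
(a,b)_19: α=0, u≡2; β=1, v≡3 (mod 19); (2|19)=-1, (3|19)=-1; sign (−1)^0·-1^1·-1^0 = -1.
(a,b)_23: α=0, u≡21; β=1, v≡1 (mod 23); (21|23)=-1, (1|23)=+1; sign (−1)^0·-1^1·+1^0 = -1.
(a,b)_3: α=2, u≡1; β=-2, v≡1 (mod 3); (1|3)=+1, (1|3)=+1; sign (−1)^0·+1^-2·+1^2 = +1.
(a,b)_11: α=1, u≡3; β=0, v≡7 (mod 11); (3|11)=+1, (7|11)=-1; sign (−1)^0·+1^0·-1^1 = -1.
(a,b)_2: α=6, β=7; u≡7, v≡3 (mod 8); ε(u)ε(v)=1·1, αω(v)=6·1, βω(u)=7·0; sum ≡ 1  ⇒  -1.
(-1985753, 6118 / ℚ) ramifies at {2, 7, 11, 19, 23, 37}: a division algebra.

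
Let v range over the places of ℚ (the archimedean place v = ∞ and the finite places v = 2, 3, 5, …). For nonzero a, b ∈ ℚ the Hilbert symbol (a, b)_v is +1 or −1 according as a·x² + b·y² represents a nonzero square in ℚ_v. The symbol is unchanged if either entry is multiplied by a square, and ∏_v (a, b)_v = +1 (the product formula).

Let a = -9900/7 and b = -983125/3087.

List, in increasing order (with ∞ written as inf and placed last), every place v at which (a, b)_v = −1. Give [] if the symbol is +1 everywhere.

[11, inf]

(a, b) ≡ (-77, -91) mod (ℚ^×)²; places V = {2, 3, 5, 7, 11, 13, ∞}.
(a,b)_13: α=0, u≡12; β=1, v≡8 (mod 13); (12|13)=+1, (8|13)=-1; sign (−1)^0·+1^1·-1^0 = +1.
(a,b)_2: α=2, β=0; u≡3, v≡5 (mod 8); ε(u)ε(v)=1·0, αω(v)=2·1, βω(u)=0·1; sum ≡ 0  ⇒  +1.
(a,b)_5: α=2, u≡2; β=4, v≡1 (mod 5); (2|5)=-1, (1|5)=+1; sign (−1)^0·-1^4·+1^2 = +1.
(a,b)_∞: sgn(-77)=−, sgn(-91)=−, so -1.
(a,b)_3: α=2, u≡1; β=-2, v≡2 (mod 3); (1|3)=+1, (2|3)=-1; sign (−1)^0·+1^-2·-1^2 = +1.
(a,b)_7: α=-1, u≡5; β=-3, v≡2 (mod 7); (5|7)=-1, (2|7)=+1; sign (−1)^1·-1^-3·+1^-1 = +1.
(a,b)_11: α=1, u≡5; β=2, v≡10 (mod 11); (5|11)=+1, (10|11)=-1; sign (−1)^0·+1^2·-1^1 = -1.
|Ram(-77, -91)| = 2, even; anisotropic at {11, ∞}.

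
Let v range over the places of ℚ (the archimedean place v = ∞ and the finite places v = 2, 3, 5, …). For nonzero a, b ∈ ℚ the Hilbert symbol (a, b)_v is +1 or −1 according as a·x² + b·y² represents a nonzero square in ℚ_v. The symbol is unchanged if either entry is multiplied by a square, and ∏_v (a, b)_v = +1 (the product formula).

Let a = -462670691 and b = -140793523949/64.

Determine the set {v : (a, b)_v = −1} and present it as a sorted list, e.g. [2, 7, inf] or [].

Mod squares: a ≡ -9442259, b ≡ -146507309. Check v ∈ {∞, 2, 7, 13, 17, 19, 23, 31, 37, 41}.
v=37: a=37^0·(≡27), b=37^1·(≡12) mod 37; (27|37)=+1, (12|37)=+1; (−1)^{0·1·18}·(+1)^1·(+1)^0 = +1.
v=2: v_2(a)=0, v_2(b)=-6; units ≡ 5, 3 (mod 8); ε·ε+αω+βω = 0·1+0·1+-6·1 ≡ 0  ⇒  (a,b)_2 = +1.
v=41: a=41^1·(≡25), b=41^1·(≡35) mod 41; (25|41)=+1, (35|41)=-1; (−1)^{1·1·20}·(+1)^1·(-1)^1 = -1.
v=31: a=31^1·(≡27), b=31^2·(≡12) mod 31; (27|31)=-1, (12|31)=-1; (−1)^{1·2·15}·(-1)^2·(-1)^1 = -1.
v=19: a=19^1·(≡14), b=19^1·(≡1) mod 19; (14|19)=-1, (1|19)=+1; (−1)^{1·1·9}·(-1)^1·(+1)^1 = +1.
v=7: a=7^2·(≡6), b=7^0·(≡6) mod 7; (6|7)=-1, (6|7)=-1; (−1)^{2·0·3}·(-1)^0·(-1)^2 = +1.
v=∞: -9442259 < 0 and -146507309 < 0  ⇒  (a,b)_∞ = -1.
v=23: a=23^1·(≡5), b=23^1·(≡13) mod 23; (5|23)=-1, (13|23)=+1; (−1)^{1·1·11}·(-1)^1·(+1)^1 = +1.
v=13: a=13^0·(≡11), b=13^1·(≡11) mod 13; (11|13)=-1, (11|13)=-1; (−1)^{0·1·6}·(-1)^1·(-1)^0 = -1.
v=17: a=17^1·(≡6), b=17^1·(≡10) mod 17; (6|17)=-1, (10|17)=-1; (−1)^{1·1·8}·(-1)^1·(-1)^1 = +1.
|Ram(-9442259, -146507309)| = 4, even; anisotropic at {13, 31, 41, ∞}.

[13, 31, 41, inf]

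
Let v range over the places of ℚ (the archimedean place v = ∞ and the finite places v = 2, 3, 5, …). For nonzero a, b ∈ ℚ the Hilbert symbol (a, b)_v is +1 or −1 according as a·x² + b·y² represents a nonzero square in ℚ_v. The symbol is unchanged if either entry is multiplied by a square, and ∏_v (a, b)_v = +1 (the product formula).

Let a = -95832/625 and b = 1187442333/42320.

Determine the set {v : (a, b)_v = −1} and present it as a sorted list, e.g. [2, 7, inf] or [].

Mod squares: a ≡ -22, b ≡ 385. Check v ∈ {∞, 2, 3, 5, 7, 11, 17, 23}.
v=∞: -22 < 0 and 385 > 0  ⇒  (a,b)_∞ = +1.
v=2: v_2(a)=3, v_2(b)=-4; units ≡ 5, 1 (mod 8); ε·ε+αω+βω = 0·0+3·0+-4·1 ≡ 0  ⇒  (a,b)_2 = +1.
v=23: a=23^0·(≡8), b=23^-2·(≡22) mod 23; (8|23)=+1, (22|23)=-1; (−1)^{0·-2·11}·(+1)^-2·(-1)^0 = +1.
v=7: a=7^0·(≡6), b=7^3·(≡5) mod 7; (6|7)=-1, (5|7)=-1; (−1)^{0·3·3}·(-1)^3·(-1)^0 = -1.
v=5: a=5^-4·(≡3), b=5^-1·(≡2) mod 5; (3|5)=-1, (2|5)=-1; (−1)^{-4·-1·2}·(-1)^-1·(-1)^-4 = -1.
v=3: a=3^2·(≡2), b=3^2·(≡1) mod 3; (2|3)=-1, (1|3)=+1; (−1)^{2·2·1}·(-1)^2·(+1)^2 = +1.
v=11: a=11^3·(≡3), b=11^3·(≡7) mod 11; (3|11)=+1, (7|11)=-1; (−1)^{3·3·5}·(+1)^3·(-1)^3 = +1.
v=17: a=17^0·(≡5), b=17^2·(≡12) mod 17; (5|17)=-1, (12|17)=-1; (−1)^{0·2·8}·(-1)^2·(-1)^0 = +1.
(-22, 385 / ℚ) ramifies at {5, 7}: a division algebra.

[5, 7]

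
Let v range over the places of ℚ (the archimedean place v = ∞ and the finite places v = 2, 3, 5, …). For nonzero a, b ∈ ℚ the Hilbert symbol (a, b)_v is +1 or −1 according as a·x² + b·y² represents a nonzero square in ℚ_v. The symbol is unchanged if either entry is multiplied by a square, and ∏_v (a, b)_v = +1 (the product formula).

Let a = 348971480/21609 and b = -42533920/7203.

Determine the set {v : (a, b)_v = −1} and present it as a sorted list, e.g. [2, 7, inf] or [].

[3, 5, 11, 13]

(a, b) ≡ (1430, -390) mod (ℚ^×)²; places V = {2, 3, 5, 7, 11, 13, 19, ∞}.
(a,b)_∞: sgn(1430)=+, sgn(-390)=−, so +1.
(a,b)_5: α=1, u≡4; β=1, v≡2 (mod 5); (4|5)=+1, (2|5)=-1; sign (−1)^0·+1^1·-1^1 = -1.
(a,b)_7: α=-4, u≡2; β=-4, v≡4 (mod 7); (2|7)=+1, (4|7)=+1; sign (−1)^0·+1^-4·+1^-4 = +1.
(a,b)_13: α=3, u≡2; β=3, v≡10 (mod 13); (2|13)=-1, (10|13)=+1; sign (−1)^0·-1^3·+1^3 = -1.
(a,b)_19: α=2, u≡6; β=0, v≡6 (mod 19); (6|19)=+1, (6|19)=+1; sign (−1)^0·+1^0·+1^2 = +1.
(a,b)_11: α=1, u≡4; β=2, v≡2 (mod 11); (4|11)=+1, (2|11)=-1; sign (−1)^0·+1^2·-1^1 = -1.
(a,b)_2: α=3, β=5; u≡3, v≡5 (mod 8); ε(u)ε(v)=1·0, αω(v)=3·1, βω(u)=5·1; sum ≡ 0  ⇒  +1.
(a,b)_3: α=-2, u≡2; β=-1, v≡2 (mod 3); (2|3)=-1, (2|3)=-1; sign (−1)^0·-1^-1·-1^-2 = -1.
Ram(1430, -390) = {3, 5, 11, 13}; no ℚ_3-point on the conic.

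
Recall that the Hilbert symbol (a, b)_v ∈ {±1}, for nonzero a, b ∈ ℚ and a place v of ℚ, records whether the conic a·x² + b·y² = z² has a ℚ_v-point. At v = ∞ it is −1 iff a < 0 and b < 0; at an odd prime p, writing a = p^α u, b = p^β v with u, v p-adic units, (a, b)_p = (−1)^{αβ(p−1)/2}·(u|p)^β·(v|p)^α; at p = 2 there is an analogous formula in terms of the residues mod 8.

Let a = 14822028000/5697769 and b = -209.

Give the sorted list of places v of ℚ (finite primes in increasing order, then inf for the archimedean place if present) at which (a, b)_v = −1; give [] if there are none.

(a, b) ≡ (50830, -209) mod (ℚ^×)²; places V = {2, 3, 5, 7, 11, 13, 17, 19, 23, 31, ∞}.
(a,b)_7: α=-2, u≡6; β=0, v≡1 (mod 7); (6|7)=-1, (1|7)=+1; sign (−1)^0·-1^0·+1^-2 = +1.
(a,b)_23: α=1, u≡6; β=0, v≡21 (mod 23); (6|23)=+1, (21|23)=-1; sign (−1)^0·+1^0·-1^1 = -1.
(a,b)_∞: sgn(50830)=+, sgn(-209)=−, so +1.
(a,b)_31: α=-2, u≡29; β=0, v≡8 (mod 31); (29|31)=-1, (8|31)=+1; sign (−1)^0·-1^0·+1^-2 = +1.
(a,b)_2: α=5, β=0; u≡7, v≡7 (mod 8); ε(u)ε(v)=1·1, αω(v)=5·0, βω(u)=0·0; sum ≡ 1  ⇒  -1.
(a,b)_17: α=1, u≡16; β=0, v≡12 (mod 17); (16|17)=+1, (12|17)=-1; sign (−1)^0·+1^0·-1^1 = -1.
(a,b)_11: α=-2, u≡6; β=1, v≡3 (mod 11); (6|11)=-1, (3|11)=+1; sign (−1)^0·-1^1·+1^-2 = -1.
(a,b)_3: α=6, u≡1; β=0, v≡1 (mod 3); (1|3)=+1, (1|3)=+1; sign (−1)^0·+1^0·+1^6 = +1.
(a,b)_5: α=3, u≡1; β=0, v≡1 (mod 5); (1|5)=+1, (1|5)=+1; sign (−1)^0·+1^0·+1^3 = +1.
(a,b)_19: α=0, u≡17; β=1, v≡8 (mod 19); (17|19)=+1, (8|19)=-1; sign (−1)^0·+1^1·-1^0 = +1.
(a,b)_13: α=1, u≡4; β=0, v≡12 (mod 13); (4|13)=+1, (12|13)=+1; sign (−1)^0·+1^0·+1^1 = +1.
Ram(50830, -209) = {2, 11, 17, 23}; no ℚ_2-point on the conic.

[2, 11, 17, 23]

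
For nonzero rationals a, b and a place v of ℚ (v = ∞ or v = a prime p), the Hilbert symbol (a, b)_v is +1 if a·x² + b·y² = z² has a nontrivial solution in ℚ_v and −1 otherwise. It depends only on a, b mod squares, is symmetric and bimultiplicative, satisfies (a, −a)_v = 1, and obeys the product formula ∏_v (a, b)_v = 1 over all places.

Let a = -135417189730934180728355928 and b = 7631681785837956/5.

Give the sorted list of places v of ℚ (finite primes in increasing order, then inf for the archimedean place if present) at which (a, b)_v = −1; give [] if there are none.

[2, 3, 5, 19]

Mod squares: a ≡ -16422, b ≡ 168245. Check v ∈ {∞, 2, 3, 5, 7, 11, 17, 19, 23, 29}.
v=7: a=7^5·(≡3), b=7^3·(≡1) mod 7; (3|7)=-1, (1|7)=+1; (−1)^{5·3·3}·(-1)^3·(+1)^5 = +1.
v=5: a=5^0·(≡2), b=5^-1·(≡1) mod 5; (2|5)=-1, (1|5)=+1; (−1)^{0·-1·2}·(-1)^-1·(+1)^0 = -1.
v=23: a=23^5·(≡20), b=23^3·(≡18) mod 23; (20|23)=-1, (18|23)=+1; (−1)^{5·3·11}·(-1)^3·(+1)^5 = +1.
v=∞: -16422 < 0 and 168245 > 0  ⇒  (a,b)_∞ = +1.
v=17: a=17^5·(≡14), b=17^2·(≡15) mod 17; (14|17)=-1, (15|17)=+1; (−1)^{5·2·8}·(-1)^2·(+1)^5 = +1.
v=3: a=3^1·(≡1), b=3^2·(≡2) mod 3; (1|3)=+1, (2|3)=-1; (−1)^{1·2·1}·(+1)^2·(-1)^1 = -1.
v=19: a=19^2·(≡15), b=19^1·(≡11) mod 19; (15|19)=-1, (11|19)=+1; (−1)^{2·1·9}·(-1)^1·(+1)^2 = -1.
v=29: a=29^2·(≡26), b=29^2·(≡5) mod 29; (26|29)=-1, (5|29)=+1; (−1)^{2·2·14}·(-1)^2·(+1)^2 = +1.
v=2: v_2(a)=3, v_2(b)=2; units ≡ 5, 5 (mod 8); ε·ε+αω+βω = 0·0+3·1+2·1 ≡ 1  ⇒  (a,b)_2 = -1.
v=11: a=11^2·(≡9), b=11^1·(≡1) mod 11; (9|11)=+1, (1|11)=+1; (−1)^{2·1·5}·(+1)^1·(+1)^2 = +1.
Ram(-16422, 168245) = {2, 3, 5, 19}; no ℚ_2-point on the conic.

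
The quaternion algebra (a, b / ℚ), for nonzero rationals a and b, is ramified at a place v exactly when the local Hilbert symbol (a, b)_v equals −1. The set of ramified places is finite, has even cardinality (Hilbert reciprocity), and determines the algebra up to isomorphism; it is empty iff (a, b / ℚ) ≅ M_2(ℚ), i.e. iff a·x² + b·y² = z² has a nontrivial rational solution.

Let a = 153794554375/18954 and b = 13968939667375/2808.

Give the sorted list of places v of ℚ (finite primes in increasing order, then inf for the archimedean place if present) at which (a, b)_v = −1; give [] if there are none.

[2, 3, 5, 7, 11, 13]

(a, b) ≡ (182, 4290) mod (ℚ^×)²; places V = {2, 3, 5, 7, 11, 13, 17, ∞}.
(a,b)_5: α=4, u≡3; β=3, v≡3 (mod 5); (3|5)=-1, (3|5)=-1; sign (−1)^0·-1^3·-1^4 = -1.
(a,b)_3: α=-6, u≡2; β=-3, v≡2 (mod 3); (2|3)=-1, (2|3)=-1; sign (−1)^0·-1^-3·-1^-6 = -1.
(a,b)_13: α=-1, u≡10; β=-1, v≡7 (mod 13); (10|13)=+1, (7|13)=-1; sign (−1)^0·+1^-1·-1^-1 = -1.
(a,b)_7: α=5, u≡3; β=4, v≡3 (mod 7); (3|7)=-1, (3|7)=-1; sign (−1)^0·-1^4·-1^5 = -1.
(a,b)_∞: sgn(182)=+, sgn(4290)=+, so +1.
(a,b)_2: α=-1, β=-3; u≡3, v≡1 (mod 8); ε(u)ε(v)=1·0, αω(v)=-1·0, βω(u)=-3·1; sum ≡ 1  ⇒  -1.
(a,b)_11: α=4, u≡2; β=5, v≡1 (mod 11); (2|11)=-1, (1|11)=+1; sign (−1)^0·-1^5·+1^4 = -1.
(a,b)_17: α=0, u≡6; β=2, v≡12 (mod 17); (6|17)=-1, (12|17)=-1; sign (−1)^0·-1^2·-1^0 = +1.
(182, 4290 / ℚ) ramifies at {2, 3, 5, 7, 11, 13}: a division algebra.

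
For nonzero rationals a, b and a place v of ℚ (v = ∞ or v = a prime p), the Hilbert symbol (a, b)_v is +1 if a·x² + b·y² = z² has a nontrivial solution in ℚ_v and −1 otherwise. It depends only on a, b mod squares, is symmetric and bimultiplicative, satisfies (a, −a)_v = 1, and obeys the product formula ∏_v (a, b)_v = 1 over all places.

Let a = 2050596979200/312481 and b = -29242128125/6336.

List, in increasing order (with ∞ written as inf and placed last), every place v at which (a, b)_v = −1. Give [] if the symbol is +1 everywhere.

[5, 11, 19, 23]

(a, b) ≡ (67298, -55) mod (ℚ^×)²; places V = {2, 3, 5, 7, 11, 13, 19, 23, 43, ∞}.
(a,b)_13: α=-2, u≡1; β=0, v≡10 (mod 13); (1|13)=+1, (10|13)=+1; sign (−1)^0·+1^0·+1^-2 = +1.
(a,b)_23: α=3, u≡21; β=2, v≡11 (mod 23); (21|23)=-1, (11|23)=-1; sign (−1)^0·-1^2·-1^3 = -1.
(a,b)_11: α=1, u≡2; β=-1, v≡8 (mod 11); (2|11)=-1, (8|11)=-1; sign (−1)^1·-1^-1·-1^1 = -1.
(a,b)_5: α=2, u≡3; β=5, v≡4 (mod 5); (3|5)=-1, (4|5)=+1; sign (−1)^0·-1^5·+1^2 = -1.
(a,b)_19: α=1, u≡3; β=2, v≡14 (mod 19); (3|19)=-1, (14|19)=-1; sign (−1)^0·-1^2·-1^1 = -1.
(a,b)_43: α=-2, u≡2; β=0, v≡25 (mod 43); (2|43)=-1, (25|43)=+1; sign (−1)^0·-1^0·+1^-2 = +1.
(a,b)_3: α=2, u≡2; β=-2, v≡2 (mod 3); (2|3)=-1, (2|3)=-1; sign (−1)^0·-1^-2·-1^2 = +1.
(a,b)_7: α=1, u≡6; β=2, v≡1 (mod 7); (6|7)=-1, (1|7)=+1; sign (−1)^0·-1^2·+1^1 = +1.
(a,b)_∞: sgn(67298)=+, sgn(-55)=−, so +1.
(a,b)_2: α=9, β=-6; u≡1, v≡1 (mod 8); ε(u)ε(v)=0·0, αω(v)=9·0, βω(u)=-6·0; sum ≡ 0  ⇒  +1.
|Ram(67298, -55)| = 4, even; anisotropic at {5, 11, 19, 23}.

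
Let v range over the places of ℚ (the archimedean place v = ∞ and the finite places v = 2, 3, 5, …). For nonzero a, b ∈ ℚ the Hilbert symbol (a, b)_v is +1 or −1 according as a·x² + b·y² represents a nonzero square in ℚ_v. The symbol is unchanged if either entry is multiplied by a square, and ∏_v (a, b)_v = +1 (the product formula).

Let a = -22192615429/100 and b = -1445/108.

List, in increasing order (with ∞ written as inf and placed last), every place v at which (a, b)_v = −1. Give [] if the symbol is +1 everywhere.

[3, 29, 37, inf]

Mod squares: a ≡ -61475389, b ≡ -15. Check v ∈ {∞, 2, 3, 5, 17, 19, 23, 29, 37, 47, 53}.
v=2: v_2(a)=-2, v_2(b)=-2; units ≡ 3, 1 (mod 8); ε·ε+αω+βω = 1·0+-2·0+-2·1 ≡ 0  ⇒  (a,b)_2 = +1.
v=37: a=37^1·(≡7), b=37^0·(≡13) mod 37; (7|37)=+1, (13|37)=-1; (−1)^{1·0·18}·(+1)^0·(-1)^1 = -1.
v=19: a=19^2·(≡16), b=19^0·(≡16) mod 19; (16|19)=+1, (16|19)=+1; (−1)^{2·0·9}·(+1)^0·(+1)^2 = +1.
v=47: a=47^1·(≡13), b=47^0·(≡21) mod 47; (13|47)=-1, (21|47)=+1; (−1)^{1·0·23}·(-1)^0·(+1)^1 = +1.
v=29: a=29^1·(≡1), b=29^0·(≡3) mod 29; (1|29)=+1, (3|29)=-1; (−1)^{1·0·14}·(+1)^0·(-1)^1 = -1.
v=5: a=5^-2·(≡4), b=5^1·(≡2) mod 5; (4|5)=+1, (2|5)=-1; (−1)^{-2·1·2}·(+1)^1·(-1)^-2 = +1.
v=∞: -61475389 < 0 and -15 < 0  ⇒  (a,b)_∞ = -1.
v=3: a=3^0·(≡2), b=3^-3·(≡1) mod 3; (2|3)=-1, (1|3)=+1; (−1)^{0·-3·1}·(-1)^-3·(+1)^0 = -1.
v=17: a=17^0·(≡12), b=17^2·(≡2) mod 17; (12|17)=-1, (2|17)=+1; (−1)^{0·2·8}·(-1)^2·(+1)^0 = +1.
v=53: a=53^1·(≡22), b=53^0·(≡46) mod 53; (22|53)=-1, (46|53)=+1; (−1)^{1·0·26}·(-1)^0·(+1)^1 = +1.
v=23: a=23^1·(≡20), b=23^0·(≡6) mod 23; (20|23)=-1, (6|23)=+1; (−1)^{1·0·11}·(-1)^0·(+1)^1 = +1.
|Ram(-61475389, -15)| = 4, even; anisotropic at {3, 29, 37, ∞}.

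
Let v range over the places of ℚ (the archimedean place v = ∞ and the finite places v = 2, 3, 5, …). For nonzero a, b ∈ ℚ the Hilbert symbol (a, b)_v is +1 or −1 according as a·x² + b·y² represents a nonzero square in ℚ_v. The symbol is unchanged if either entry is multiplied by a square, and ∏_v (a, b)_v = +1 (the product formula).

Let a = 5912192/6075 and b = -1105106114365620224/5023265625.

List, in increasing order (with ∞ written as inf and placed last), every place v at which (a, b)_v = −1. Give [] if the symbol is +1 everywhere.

(a, b) ≡ (277134, -494) mod (ℚ^×)²; places V = {2, 3, 5, 7, 11, 13, 17, 19, ∞}.
(a,b)_3: α=-5, u≡2; β=-8, v≡1 (mod 3); (2|3)=-1, (1|3)=+1; sign (−1)^0·-1^-8·+1^-5 = +1.
(a,b)_11: α=1, u≡4; β=2, v≡5 (mod 11); (4|11)=+1, (5|11)=+1; sign (−1)^0·+1^2·+1^1 = +1.
(a,b)_17: α=1, u≡4; β=2, v≡15 (mod 17); (4|17)=+1, (15|17)=+1; sign (−1)^0·+1^2·+1^1 = +1.
(a,b)_7: α=0, u≡1; β=-2, v≡5 (mod 7); (1|7)=+1, (5|7)=-1; sign (−1)^0·+1^-2·-1^0 = +1.
(a,b)_19: α=1, u≡18; β=3, v≡8 (mod 19); (18|19)=-1, (8|19)=-1; sign (−1)^1·-1^3·-1^1 = -1.
(a,b)_2: α=7, β=21; u≡7, v≡1 (mod 8); ε(u)ε(v)=1·0, αω(v)=7·0, βω(u)=21·0; sum ≡ 0  ⇒  +1.
(a,b)_13: α=1, u≡11; β=3, v≡1 (mod 13); (11|13)=-1, (1|13)=+1; sign (−1)^0·-1^3·+1^1 = -1.
(a,b)_5: α=-2, u≡4; β=-6, v≡4 (mod 5); (4|5)=+1, (4|5)=+1; sign (−1)^0·+1^-6·+1^-2 = +1.
(a,b)_∞: sgn(277134)=+, sgn(-494)=−, so +1.
Ram(277134, -494) = {13, 19}; no ℚ_13-point on the conic.

[13, 19]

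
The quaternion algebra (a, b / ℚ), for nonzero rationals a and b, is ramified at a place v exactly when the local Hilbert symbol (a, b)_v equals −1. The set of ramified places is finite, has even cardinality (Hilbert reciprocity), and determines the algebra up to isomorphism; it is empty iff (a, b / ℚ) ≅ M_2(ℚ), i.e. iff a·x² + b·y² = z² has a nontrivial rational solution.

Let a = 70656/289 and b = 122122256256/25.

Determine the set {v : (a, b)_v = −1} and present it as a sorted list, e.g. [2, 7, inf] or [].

(a, b) ≡ (69, 286) mod (ℚ^×)²; places V = {2, 3, 5, 7, 11, 13, 17, 23, 41, ∞}.
(a,b)_2: α=10, β=7; u≡5, v≡7 (mod 8); ε(u)ε(v)=0·1, αω(v)=10·0, βω(u)=7·1; sum ≡ 1  ⇒  -1.
(a,b)_13: α=0, u≡9; β=1, v≡1 (mod 13); (9|13)=+1, (1|13)=+1; sign (−1)^0·+1^1·+1^0 = +1.
(a,b)_41: α=0, u≡27; β=2, v≡9 (mod 41); (27|41)=-1, (9|41)=+1; sign (−1)^0·-1^2·+1^0 = +1.
(a,b)_11: α=0, u≡1; β=1, v≡4 (mod 11); (1|11)=+1, (4|11)=+1; sign (−1)^0·+1^1·+1^0 = +1.
(a,b)_5: α=0, u≡4; β=-2, v≡1 (mod 5); (4|5)=+1, (1|5)=+1; sign (−1)^0·+1^-2·+1^0 = +1.
(a,b)_3: α=1, u≡2; β=4, v≡1 (mod 3); (2|3)=-1, (1|3)=+1; sign (−1)^0·-1^4·+1^1 = +1.
(a,b)_17: α=-2, u≡4; β=0, v≡10 (mod 17); (4|17)=+1, (10|17)=-1; sign (−1)^0·+1^0·-1^-2 = +1.
(a,b)_∞: sgn(69)=+, sgn(286)=+, so +1.
(a,b)_23: α=1, u≡1; β=0, v≡17 (mod 23); (1|23)=+1, (17|23)=-1; sign (−1)^0·+1^0·-1^1 = -1.
(a,b)_7: α=0, u≡6; β=2, v≡6 (mod 7); (6|7)=-1, (6|7)=-1; sign (−1)^0·-1^2·-1^0 = +1.
Ram(69, 286) = {2, 23}; no ℚ_2-point on the conic.

[2, 23]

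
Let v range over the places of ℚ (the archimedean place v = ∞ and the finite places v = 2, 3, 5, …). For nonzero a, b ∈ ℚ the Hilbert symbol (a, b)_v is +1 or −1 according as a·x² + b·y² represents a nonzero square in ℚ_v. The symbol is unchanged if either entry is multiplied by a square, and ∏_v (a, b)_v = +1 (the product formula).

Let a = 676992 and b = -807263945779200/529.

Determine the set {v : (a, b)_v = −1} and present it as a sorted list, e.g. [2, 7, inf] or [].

[2, 3, 41, 43]

(a, b) ≡ (10578, -18758922) mod (ℚ^×)²; places V = {2, 3, 5, 7, 13, 17, 23, 41, 43, 47, ∞}.
(a,b)_5: α=0, u≡2; β=2, v≡3 (mod 5); (2|5)=-1, (3|5)=-1; sign (−1)^0·-1^2·-1^0 = +1.
(a,b)_13: α=0, u≡4; β=1, v≡8 (mod 13); (4|13)=+1, (8|13)=-1; sign (−1)^0·+1^1·-1^0 = +1.
(a,b)_43: α=1, u≡6; β=1, v≡38 (mod 43); (6|43)=+1, (38|43)=+1; sign (−1)^1·+1^1·+1^1 = -1.
(a,b)_7: α=0, u≡1; β=1, v≡5 (mod 7); (1|7)=+1, (5|7)=-1; sign (−1)^0·+1^1·-1^0 = +1.
(a,b)_41: α=1, u≡30; β=2, v≡30 (mod 41); (30|41)=-1, (30|41)=-1; sign (−1)^0·-1^2·-1^1 = -1.
(a,b)_2: α=7, β=11; u≡1, v≡3 (mod 8); ε(u)ε(v)=0·1, αω(v)=7·1, βω(u)=11·0; sum ≡ 1  ⇒  -1.
(a,b)_17: α=0, u≡1; β=1, v≡8 (mod 17); (1|17)=+1, (8|17)=+1; sign (−1)^0·+1^1·+1^0 = +1.
(a,b)_47: α=0, u≡4; β=1, v≡43 (mod 47); (4|47)=+1, (43|47)=-1; sign (−1)^0·+1^1·-1^0 = +1.
(a,b)_∞: sgn(10578)=+, sgn(-18758922)=−, so +1.
(a,b)_3: α=1, u≡1; β=1, v≡1 (mod 3); (1|3)=+1, (1|3)=+1; sign (−1)^1·+1^1·+1^1 = -1.
(a,b)_23: α=0, u≡10; β=-2, v≡9 (mod 23); (10|23)=-1, (9|23)=+1; sign (−1)^0·-1^-2·+1^0 = +1.
|Ram(10578, -18758922)| = 4, even; anisotropic at {2, 3, 41, 43}.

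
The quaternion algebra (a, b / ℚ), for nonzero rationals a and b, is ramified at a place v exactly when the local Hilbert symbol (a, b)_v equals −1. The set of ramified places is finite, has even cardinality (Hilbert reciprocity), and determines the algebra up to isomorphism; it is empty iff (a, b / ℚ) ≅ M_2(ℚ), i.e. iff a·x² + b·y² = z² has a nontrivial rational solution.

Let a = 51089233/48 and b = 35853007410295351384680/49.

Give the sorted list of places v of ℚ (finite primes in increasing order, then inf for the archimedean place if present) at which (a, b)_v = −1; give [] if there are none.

Mod squares: a ≡ 289731, b ≡ 559130. Check v ∈ {∞, 2, 3, 5, 7, 11, 13, 17, 19, 23}.
v=7: a=7^0·(≡1), b=7^-2·(≡5) mod 7; (1|7)=+1, (5|7)=-1; (−1)^{0·-2·3}·(+1)^-2·(-1)^0 = +1.
v=3: a=3^-1·(≡1), b=3^2·(≡2) mod 3; (1|3)=+1, (2|3)=-1; (−1)^{-1·2·1}·(+1)^2·(-1)^-1 = -1.
v=19: a=19^1·(≡16), b=19^4·(≡17) mod 19; (16|19)=+1, (17|19)=+1; (−1)^{1·4·9}·(+1)^4·(+1)^1 = +1.
v=5: a=5^0·(≡1), b=5^1·(≡4) mod 5; (1|5)=+1, (4|5)=+1; (−1)^{0·1·2}·(+1)^1·(+1)^0 = +1.
v=2: v_2(a)=-4, v_2(b)=3; units ≡ 3, 5 (mod 8); ε·ε+αω+βω = 1·0+-4·1+3·1 ≡ 1  ⇒  (a,b)_2 = -1.
v=13: a=13^1·(≡6), b=13^3·(≡5) mod 13; (6|13)=-1, (5|13)=-1; (−1)^{1·3·6}·(-1)^3·(-1)^1 = +1.
v=11: a=11^0·(≡2), b=11^1·(≡2) mod 11; (2|11)=-1, (2|11)=-1; (−1)^{0·1·5}·(-1)^1·(-1)^0 = -1.
v=23: a=23^3·(≡18), b=23^5·(≡5) mod 23; (18|23)=+1, (5|23)=-1; (−1)^{3·5·11}·(+1)^5·(-1)^3 = +1.
v=17: a=17^1·(≡15), b=17^3·(≡3) mod 17; (15|17)=+1, (3|17)=-1; (−1)^{1·3·8}·(+1)^3·(-1)^1 = -1.
v=∞: 289731 > 0 and 559130 > 0  ⇒  (a,b)_∞ = +1.
Ram(289731, 559130) = {2, 3, 11, 17}; no ℚ_2-point on the conic.

[2, 3, 11, 17]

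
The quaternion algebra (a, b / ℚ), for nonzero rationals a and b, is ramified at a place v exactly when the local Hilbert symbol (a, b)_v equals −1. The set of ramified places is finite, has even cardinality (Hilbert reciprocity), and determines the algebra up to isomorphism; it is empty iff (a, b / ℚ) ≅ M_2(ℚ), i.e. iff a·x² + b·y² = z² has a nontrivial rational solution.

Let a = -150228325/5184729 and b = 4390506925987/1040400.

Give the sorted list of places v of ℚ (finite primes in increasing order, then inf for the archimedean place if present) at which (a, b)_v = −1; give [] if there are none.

[2, 13]

Mod squares: a ≡ -37, b ≡ 403. Check v ∈ {∞, 2, 3, 5, 7, 11, 13, 17, 23, 31, 37}.
v=5: a=5^2·(≡3), b=5^-2·(≡2) mod 5; (3|5)=-1, (2|5)=-1; (−1)^{2·-2·2}·(-1)^-2·(-1)^2 = +1.
v=2: v_2(a)=0, v_2(b)=-4; units ≡ 3, 3 (mod 8); ε·ε+αω+βω = 1·1+0·1+-4·1 ≡ 1  ⇒  (a,b)_2 = -1.
v=31: a=31^2·(≡7), b=31^3·(≡22) mod 31; (7|31)=+1, (22|31)=-1; (−1)^{2·3·15}·(+1)^3·(-1)^2 = +1.
v=11: a=11^-2·(≡7), b=11^0·(≡8) mod 11; (7|11)=-1, (8|11)=-1; (−1)^{-2·0·5}·(-1)^0·(-1)^-2 = +1.
v=3: a=3^-4·(≡2), b=3^-2·(≡1) mod 3; (2|3)=-1, (1|3)=+1; (−1)^{-4·-2·1}·(-1)^-2·(+1)^-4 = +1.
v=7: a=7^0·(≡3), b=7^2·(≡1) mod 7; (3|7)=-1, (1|7)=+1; (−1)^{0·2·3}·(-1)^2·(+1)^0 = +1.
v=13: a=13^2·(≡7), b=13^3·(≡6) mod 13; (7|13)=-1, (6|13)=-1; (−1)^{2·3·6}·(-1)^3·(-1)^2 = -1.
v=23: a=23^-2·(≡13), b=23^0·(≡6) mod 23; (13|23)=+1, (6|23)=+1; (−1)^{-2·0·11}·(+1)^0·(+1)^-2 = +1.
v=17: a=17^0·(≡12), b=17^-2·(≡7) mod 17; (12|17)=-1, (7|17)=-1; (−1)^{0·-2·8}·(-1)^-2·(-1)^0 = +1.
v=∞: -37 < 0 and 403 > 0  ⇒  (a,b)_∞ = +1.
v=37: a=37^1·(≡36), b=37^2·(≡34) mod 37; (36|37)=+1, (34|37)=+1; (−1)^{1·2·18}·(+1)^2·(+1)^1 = +1.
(-37, 403 / ℚ) ramifies at {2, 13}: a division algebra.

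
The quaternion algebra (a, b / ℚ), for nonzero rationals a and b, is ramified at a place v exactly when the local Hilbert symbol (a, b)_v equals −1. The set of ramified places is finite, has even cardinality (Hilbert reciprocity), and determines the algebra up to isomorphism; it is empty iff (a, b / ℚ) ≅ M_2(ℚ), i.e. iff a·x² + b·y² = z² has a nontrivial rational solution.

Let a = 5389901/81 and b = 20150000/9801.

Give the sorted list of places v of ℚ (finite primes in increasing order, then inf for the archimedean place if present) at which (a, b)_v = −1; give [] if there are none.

[11, 31, 37, 41]

Mod squares: a ≡ 5389901, b ≡ 2015. Check v ∈ {∞, 2, 3, 5, 11, 13, 17, 19, 31, 37, 41}.
v=19: a=19^1·(≡17), b=19^0·(≡17) mod 19; (17|19)=+1, (17|19)=+1; (−1)^{1·0·9}·(+1)^0·(+1)^1 = +1.
v=31: a=31^0·(≡29), b=31^1·(≡17) mod 31; (29|31)=-1, (17|31)=-1; (−1)^{0·1·15}·(-1)^1·(-1)^0 = -1.
v=41: a=41^1·(≡26), b=41^0·(≡29) mod 41; (26|41)=-1, (29|41)=-1; (−1)^{1·0·20}·(-1)^0·(-1)^1 = -1.
v=5: a=5^0·(≡1), b=5^5·(≡3) mod 5; (1|5)=+1, (3|5)=-1; (−1)^{0·5·2}·(+1)^5·(-1)^0 = +1.
v=3: a=3^-4·(≡2), b=3^-4·(≡2) mod 3; (2|3)=-1, (2|3)=-1; (−1)^{-4·-4·1}·(-1)^-4·(-1)^-4 = +1.
v=∞: 5389901 > 0 and 2015 > 0  ⇒  (a,b)_∞ = +1.
v=17: a=17^1·(≡12), b=17^0·(≡4) mod 17; (12|17)=-1, (4|17)=+1; (−1)^{1·0·8}·(-1)^0·(+1)^1 = +1.
v=2: v_2(a)=0, v_2(b)=4; units ≡ 5, 7 (mod 8); ε·ε+αω+βω = 0·1+0·0+4·1 ≡ 0  ⇒  (a,b)_2 = +1.
v=13: a=13^0·(≡12), b=13^1·(≡3) mod 13; (12|13)=+1, (3|13)=+1; (−1)^{0·1·6}·(+1)^1·(+1)^0 = +1.
v=37: a=37^1·(≡27), b=37^0·(≡13) mod 37; (27|37)=+1, (13|37)=-1; (−1)^{1·0·18}·(+1)^0·(-1)^1 = -1.
v=11: a=11^1·(≡10), b=11^-2·(≡6) mod 11; (10|11)=-1, (6|11)=-1; (−1)^{1·-2·5}·(-1)^-2·(-1)^1 = -1.
Ram(5389901, 2015) = {11, 31, 37, 41}; no ℚ_11-point on the conic.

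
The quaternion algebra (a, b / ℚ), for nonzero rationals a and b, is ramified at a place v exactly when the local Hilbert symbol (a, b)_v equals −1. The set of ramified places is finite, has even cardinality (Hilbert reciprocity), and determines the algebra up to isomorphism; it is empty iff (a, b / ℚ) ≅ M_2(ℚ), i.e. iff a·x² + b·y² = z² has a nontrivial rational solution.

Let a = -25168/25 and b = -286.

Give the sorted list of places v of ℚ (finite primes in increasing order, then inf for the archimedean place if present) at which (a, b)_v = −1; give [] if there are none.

(a, b) ≡ (-13, -286) mod (ℚ^×)²; places V = {2, 5, 11, 13, ∞}.
(a,b)_13: α=1, u≡12; β=1, v≡4 (mod 13); (12|13)=+1, (4|13)=+1; sign (−1)^0·+1^1·+1^1 = +1.
(a,b)_2: α=4, β=1; u≡3, v≡1 (mod 8); ε(u)ε(v)=1·0, αω(v)=4·0, βω(u)=1·1; sum ≡ 1  ⇒  -1.
(a,b)_11: α=2, u≡4; β=1, v≡7 (mod 11); (4|11)=+1, (7|11)=-1; sign (−1)^0·+1^1·-1^2 = +1.
(a,b)_∞: sgn(-13)=−, sgn(-286)=−, so -1.
(a,b)_5: α=-2, u≡2; β=0, v≡4 (mod 5); (2|5)=-1, (4|5)=+1; sign (−1)^0·-1^0·+1^-2 = +1.
|Ram(-13, -286)| = 2, even; anisotropic at {2, ∞}.

[2, inf]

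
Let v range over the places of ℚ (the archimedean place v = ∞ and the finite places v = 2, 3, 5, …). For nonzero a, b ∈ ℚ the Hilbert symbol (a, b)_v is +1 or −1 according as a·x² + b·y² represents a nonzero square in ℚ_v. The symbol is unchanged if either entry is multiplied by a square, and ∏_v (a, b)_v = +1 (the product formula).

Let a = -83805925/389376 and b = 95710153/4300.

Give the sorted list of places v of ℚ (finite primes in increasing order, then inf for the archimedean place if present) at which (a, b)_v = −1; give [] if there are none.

(a, b) ≡ (-37, 117691) mod (ℚ^×)²; places V = {2, 3, 5, 7, 11, 13, 17, 23, 37, 43, ∞}.
(a,b)_3: α=-2, u≡2; β=0, v≡1 (mod 3); (2|3)=-1, (1|3)=+1; sign (−1)^0·-1^0·+1^-2 = +1.
(a,b)_5: α=2, u≡3; β=-2, v≡4 (mod 5); (3|5)=-1, (4|5)=+1; sign (−1)^0·-1^-2·+1^2 = +1.
(a,b)_2: α=-8, β=-2; u≡3, v≡3 (mod 8); ε(u)ε(v)=1·1, αω(v)=-8·1, βω(u)=-2·1; sum ≡ 1  ⇒  -1.
(a,b)_∞: sgn(-37)=−, sgn(117691)=+, so +1.
(a,b)_43: α=2, u≡31; β=-1, v≡20 (mod 43); (31|43)=+1, (20|43)=-1; sign (−1)^0·+1^-1·-1^2 = +1.
(a,b)_11: α=0, u≡8; β=2, v≡6 (mod 11); (8|11)=-1, (6|11)=-1; sign (−1)^0·-1^2·-1^0 = +1.
(a,b)_7: α=2, u≡6; β=1, v≡5 (mod 7); (6|7)=-1, (5|7)=-1; sign (−1)^0·-1^1·-1^2 = -1.
(a,b)_23: α=0, u≡8; β=1, v≡10 (mod 23); (8|23)=+1, (10|23)=-1; sign (−1)^0·+1^1·-1^0 = +1.
(a,b)_37: α=1, u≡12; β=0, v≡18 (mod 37); (12|37)=+1, (18|37)=-1; sign (−1)^0·+1^0·-1^1 = -1.
(a,b)_17: α=0, u≡10; β=3, v≡1 (mod 17); (10|17)=-1, (1|17)=+1; sign (−1)^0·-1^3·+1^0 = -1.
(a,b)_13: α=-2, u≡6; β=0, v≡11 (mod 13); (6|13)=-1, (11|13)=-1; sign (−1)^0·-1^0·-1^-2 = +1.
Ram(-37, 117691) = {2, 7, 17, 37}; no ℚ_2-point on the conic.

[2, 7, 17, 37]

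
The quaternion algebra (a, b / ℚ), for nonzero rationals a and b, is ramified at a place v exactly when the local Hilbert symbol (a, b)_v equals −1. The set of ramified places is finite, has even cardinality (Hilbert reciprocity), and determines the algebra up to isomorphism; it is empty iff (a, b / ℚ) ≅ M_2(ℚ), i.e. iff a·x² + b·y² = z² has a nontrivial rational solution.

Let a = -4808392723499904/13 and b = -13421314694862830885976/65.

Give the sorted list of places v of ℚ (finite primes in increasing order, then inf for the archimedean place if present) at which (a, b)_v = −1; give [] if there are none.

(a, b) ≡ (-10582, -3913910) mod (ℚ^×)²; places V = {2, 3, 5, 7, 11, 13, 17, 23, 37, ∞}.
(a,b)_5: α=0, u≡2; β=-1, v≡3 (mod 5); (2|5)=-1, (3|5)=-1; sign (−1)^0·-1^-1·-1^0 = -1.
(a,b)_23: α=2, u≡21; β=3, v≡22 (mod 23); (21|23)=-1, (22|23)=-1; sign (−1)^0·-1^3·-1^2 = -1.
(a,b)_3: α=2, u≡2; β=4, v≡1 (mod 3); (2|3)=-1, (1|3)=+1; sign (−1)^0·-1^4·+1^2 = +1.
(a,b)_37: α=3, u≡10; β=4, v≡5 (mod 37); (10|37)=+1, (5|37)=-1; sign (−1)^0·+1^4·-1^3 = -1.
(a,b)_17: α=2, u≡15; β=3, v≡4 (mod 17); (15|17)=+1, (4|17)=+1; sign (−1)^0·+1^3·+1^2 = +1.
(a,b)_∞: sgn(-10582)=−, sgn(-3913910)=−, so -1.
(a,b)_7: α=2, u≡2; β=5, v≡2 (mod 7); (2|7)=+1, (2|7)=+1; sign (−1)^0·+1^5·+1^2 = +1.
(a,b)_2: α=7, β=3; u≡5, v≡5 (mod 8); ε(u)ε(v)=0·0, αω(v)=7·1, βω(u)=3·1; sum ≡ 0  ⇒  +1.
(a,b)_11: α=1, u≡10; β=1, v≡10 (mod 11); (10|11)=-1, (10|11)=-1; sign (−1)^1·-1^1·-1^1 = -1.
(a,b)_13: α=-1, u≡7; β=-1, v≡10 (mod 13); (7|13)=-1, (10|13)=+1; sign (−1)^0·-1^-1·+1^-1 = -1.
|Ram(-10582, -3913910)| = 6, even; anisotropic at {5, 11, 13, 23, 37, ∞}.

[5, 11, 13, 23, 37, inf]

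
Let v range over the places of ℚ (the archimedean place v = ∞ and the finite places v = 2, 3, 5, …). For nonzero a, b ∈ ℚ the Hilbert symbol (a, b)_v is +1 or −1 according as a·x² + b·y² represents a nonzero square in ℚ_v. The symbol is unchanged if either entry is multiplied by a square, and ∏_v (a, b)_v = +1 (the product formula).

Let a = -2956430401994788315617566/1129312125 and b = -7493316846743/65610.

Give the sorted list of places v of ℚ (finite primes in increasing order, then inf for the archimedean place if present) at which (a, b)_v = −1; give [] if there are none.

[5, 7, 13, 17, 19, inf]

Mod squares: a ≡ -41990, b ≡ -397670. Check v ∈ {∞, 2, 3, 5, 7, 13, 17, 19, 23, 29, 37, 53}.
v=13: a=13^3·(≡11), b=13^1·(≡4) mod 13; (11|13)=-1, (4|13)=+1; (−1)^{3·1·6}·(-1)^1·(+1)^3 = -1.
v=53: a=53^0·(≡48), b=53^2·(≡47) mod 53; (48|53)=-1, (47|53)=+1; (−1)^{0·2·26}·(-1)^2·(+1)^0 = +1.
v=2: v_2(a)=1, v_2(b)=-1; units ≡ 5, 5 (mod 8); ε·ε+αω+βω = 0·0+1·1+-1·1 ≡ 0  ⇒  (a,b)_2 = +1.
v=29: a=29^2·(≡21), b=29^0·(≡1) mod 29; (21|29)=-1, (1|29)=+1; (−1)^{2·0·14}·(-1)^0·(+1)^2 = +1.
v=∞: -41990 < 0 and -397670 < 0  ⇒  (a,b)_∞ = -1.
v=19: a=19^3·(≡15), b=19^1·(≡14) mod 19; (15|19)=-1, (14|19)=-1; (−1)^{3·1·9}·(-1)^1·(-1)^3 = -1.
v=7: a=7^6·(≡3), b=7^3·(≡4) mod 7; (3|7)=-1, (4|7)=+1; (−1)^{6·3·3}·(-1)^3·(+1)^6 = -1.
v=3: a=3^-12·(≡1), b=3^-8·(≡1) mod 3; (1|3)=+1, (1|3)=+1; (−1)^{-12·-8·1}·(+1)^-8·(+1)^-12 = +1.
v=17: a=17^-1·(≡6), b=17^0·(≡12) mod 17; (6|17)=-1, (12|17)=-1; (−1)^{-1·0·8}·(-1)^0·(-1)^-1 = -1.
v=23: a=23^2·(≡1), b=23^1·(≡2) mod 23; (1|23)=+1, (2|23)=+1; (−1)^{2·1·11}·(+1)^1·(+1)^2 = +1.
v=5: a=5^-3·(≡2), b=5^-1·(≡1) mod 5; (2|5)=-1, (1|5)=+1; (−1)^{-3·-1·2}·(-1)^-1·(+1)^-3 = -1.
v=37: a=37^4·(≡14), b=37^2·(≡5) mod 37; (14|37)=-1, (5|37)=-1; (−1)^{4·2·18}·(-1)^2·(-1)^4 = +1.
Ram(-41990, -397670) = {5, 7, 13, 17, 19, ∞}; no ℚ_5-point on the conic.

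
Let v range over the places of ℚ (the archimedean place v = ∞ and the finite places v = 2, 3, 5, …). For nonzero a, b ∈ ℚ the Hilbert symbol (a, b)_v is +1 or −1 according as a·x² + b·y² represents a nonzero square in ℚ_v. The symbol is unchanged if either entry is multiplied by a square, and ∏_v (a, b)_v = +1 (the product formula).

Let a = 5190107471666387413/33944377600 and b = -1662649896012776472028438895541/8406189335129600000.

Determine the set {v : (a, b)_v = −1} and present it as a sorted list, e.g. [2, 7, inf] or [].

[5, 7, 11, 13]

Mod squares: a ≡ 13, b ≡ -15015. Check v ∈ {∞, 2, 3, 5, 7, 11, 13, 19, 47, 53}.
v=47: a=47^-2·(≡15), b=47^-2·(≡4) mod 47; (15|47)=-1, (4|47)=+1; (−1)^{-2·-2·23}·(-1)^-2·(+1)^-2 = +1.
v=2: v_2(a)=-8, v_2(b)=-12; units ≡ 5, 1 (mod 8); ε·ε+αω+βω = 0·0+-8·0+-12·1 ≡ 0  ⇒  (a,b)_2 = +1.
v=5: a=5^-2·(≡2), b=5^-5·(≡2) mod 5; (2|5)=-1, (2|5)=-1; (−1)^{-2·-5·2}·(-1)^-5·(-1)^-2 = -1.
v=7: a=7^-4·(≡3), b=7^-7·(≡4) mod 7; (3|7)=-1, (4|7)=+1; (−1)^{-4·-7·3}·(-1)^-7·(+1)^-4 = -1.
v=11: a=11^6·(≡6), b=11^9·(≡10) mod 11; (6|11)=-1, (10|11)=-1; (−1)^{6·9·5}·(-1)^9·(-1)^6 = -1.
v=∞: 13 > 0 and -15015 < 0  ⇒  (a,b)_∞ = +1.
v=13: a=13^5·(≡4), b=13^9·(≡11) mod 13; (4|13)=+1, (11|13)=-1; (−1)^{5·9·6}·(+1)^9·(-1)^5 = -1.
v=53: a=53^4·(≡7), b=53^6·(≡7) mod 53; (7|53)=+1, (7|53)=+1; (−1)^{4·6·26}·(+1)^6·(+1)^4 = +1.
v=3: a=3^0·(≡1), b=3^1·(≡2) mod 3; (1|3)=+1, (2|3)=-1; (−1)^{0·1·1}·(+1)^1·(-1)^0 = +1.
v=19: a=19^0·(≡14), b=19^-2·(≡2) mod 19; (14|19)=-1, (2|19)=-1; (−1)^{0·-2·9}·(-1)^-2·(-1)^0 = +1.
(13, -15015 / ℚ) ramifies at {5, 7, 11, 13}: a division algebra.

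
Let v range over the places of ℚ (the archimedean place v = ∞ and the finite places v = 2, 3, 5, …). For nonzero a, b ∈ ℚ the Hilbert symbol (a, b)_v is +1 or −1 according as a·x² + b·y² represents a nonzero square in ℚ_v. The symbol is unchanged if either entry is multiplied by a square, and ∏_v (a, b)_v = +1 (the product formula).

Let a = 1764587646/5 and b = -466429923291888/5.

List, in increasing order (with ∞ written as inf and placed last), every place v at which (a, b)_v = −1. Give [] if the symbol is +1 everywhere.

[2, 5, 37, 43]

Mod squares: a ≡ 980326470, b ≡ -14835. Check v ∈ {∞, 2, 3, 5, 19, 23, 37, 43, 47}.
v=43: a=43^1·(≡26), b=43^1·(≡33) mod 43; (26|43)=-1, (33|43)=-1; (−1)^{1·1·21}·(-1)^1·(-1)^1 = -1.
v=37: a=37^1·(≡15), b=37^2·(≡29) mod 37; (15|37)=-1, (29|37)=-1; (−1)^{1·2·18}·(-1)^2·(-1)^1 = -1.
v=3: a=3^3·(≡1), b=3^3·(≡2) mod 3; (1|3)=+1, (2|3)=-1; (−1)^{3·3·1}·(+1)^3·(-1)^3 = +1.
v=∞: 980326470 > 0 and -14835 < 0  ⇒  (a,b)_∞ = +1.
v=47: a=47^1·(≡32), b=47^2·(≡42) mod 47; (32|47)=+1, (42|47)=+1; (−1)^{1·2·23}·(+1)^2·(+1)^1 = +1.
v=23: a=23^1·(≡2), b=23^1·(≡22) mod 23; (2|23)=+1, (22|23)=-1; (−1)^{1·1·11}·(+1)^1·(-1)^1 = +1.
v=19: a=19^1·(≡13), b=19^2·(≡5) mod 19; (13|19)=-1, (5|19)=+1; (−1)^{1·2·9}·(-1)^2·(+1)^1 = +1.
v=2: v_2(a)=1, v_2(b)=4; units ≡ 3, 5 (mod 8); ε·ε+αω+βω = 1·0+1·1+4·1 ≡ 1  ⇒  (a,b)_2 = -1.
v=5: a=5^-1·(≡1), b=5^-1·(≡2) mod 5; (1|5)=+1, (2|5)=-1; (−1)^{-1·-1·2}·(+1)^-1·(-1)^-1 = -1.
|Ram(980326470, -14835)| = 4, even; anisotropic at {2, 5, 37, 43}.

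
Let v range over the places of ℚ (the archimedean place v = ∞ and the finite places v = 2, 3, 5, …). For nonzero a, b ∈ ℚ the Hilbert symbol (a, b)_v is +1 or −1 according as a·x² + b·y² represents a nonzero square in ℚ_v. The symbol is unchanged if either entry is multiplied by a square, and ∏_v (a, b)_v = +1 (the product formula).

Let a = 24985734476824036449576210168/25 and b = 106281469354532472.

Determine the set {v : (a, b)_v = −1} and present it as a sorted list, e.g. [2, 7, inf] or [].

Mod squares: a ≡ 12558, b ≡ 102718. Check v ∈ {∞, 2, 3, 5, 7, 11, 13, 23, 29}.
v=11: a=11^2·(≡8), b=11^1·(≡8) mod 11; (8|11)=-1, (8|11)=-1; (−1)^{2·1·5}·(-1)^1·(-1)^2 = -1.
v=∞: 12558 > 0 and 102718 > 0  ⇒  (a,b)_∞ = +1.
v=5: a=5^-2·(≡3), b=5^0·(≡2) mod 5; (3|5)=-1, (2|5)=-1; (−1)^{-2·0·2}·(-1)^0·(-1)^-2 = +1.
v=2: v_2(a)=3, v_2(b)=3; units ≡ 7, 7 (mod 8); ε·ε+αω+βω = 1·1+3·0+3·0 ≡ 1  ⇒  (a,b)_2 = -1.
v=7: a=7^5·(≡4), b=7^3·(≡2) mod 7; (4|7)=+1, (2|7)=+1; (−1)^{5·3·3}·(+1)^3·(+1)^5 = -1.
v=29: a=29^2·(≡1), b=29^1·(≡28) mod 29; (1|29)=+1, (28|29)=+1; (−1)^{2·1·14}·(+1)^1·(+1)^2 = +1.
v=23: a=23^5·(≡20), b=23^3·(≡13) mod 23; (20|23)=-1, (13|23)=+1; (−1)^{5·3·11}·(-1)^3·(+1)^5 = +1.
v=3: a=3^17·(≡1), b=3^10·(≡1) mod 3; (1|3)=+1, (1|3)=+1; (−1)^{17·10·1}·(+1)^10·(+1)^17 = +1.
v=13: a=13^3·(≡1), b=13^2·(≡5) mod 13; (1|13)=+1, (5|13)=-1; (−1)^{3·2·6}·(+1)^2·(-1)^3 = -1.
Ram(12558, 102718) = {2, 7, 11, 13}; no ℚ_2-point on the conic.

[2, 7, 11, 13]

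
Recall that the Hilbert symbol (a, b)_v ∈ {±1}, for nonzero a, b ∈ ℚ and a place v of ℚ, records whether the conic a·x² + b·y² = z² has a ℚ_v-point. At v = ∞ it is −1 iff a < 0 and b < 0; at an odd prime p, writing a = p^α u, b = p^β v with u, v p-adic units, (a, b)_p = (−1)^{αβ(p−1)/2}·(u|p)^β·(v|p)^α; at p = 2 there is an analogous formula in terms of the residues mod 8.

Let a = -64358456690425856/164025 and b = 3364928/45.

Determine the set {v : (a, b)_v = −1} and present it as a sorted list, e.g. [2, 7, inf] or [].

[29, 37]

Mod squares: a ≡ -29, b ≡ 5365. Check v ∈ {∞, 2, 3, 5, 7, 29, 37}.
v=∞: -29 < 0 and 5365 > 0  ⇒  (a,b)_∞ = +1.
v=37: a=37^2·(≡14), b=37^1·(≡9) mod 37; (14|37)=-1, (9|37)=+1; (−1)^{2·1·18}·(-1)^1·(+1)^2 = -1.
v=5: a=5^-2·(≡4), b=5^-1·(≡2) mod 5; (4|5)=+1, (2|5)=-1; (−1)^{-2·-1·2}·(+1)^-1·(-1)^-2 = +1.
v=7: a=7^6·(≡5), b=7^2·(≡3) mod 7; (5|7)=-1, (3|7)=-1; (−1)^{6·2·3}·(-1)^2·(-1)^6 = +1.
v=29: a=29^3·(≡5), b=29^1·(≡2) mod 29; (5|29)=+1, (2|29)=-1; (−1)^{3·1·14}·(+1)^1·(-1)^3 = -1.
v=2: v_2(a)=14, v_2(b)=6; units ≡ 3, 5 (mod 8); ε·ε+αω+βω = 1·0+14·1+6·1 ≡ 0  ⇒  (a,b)_2 = +1.
v=3: a=3^-8·(≡1), b=3^-2·(≡1) mod 3; (1|3)=+1, (1|3)=+1; (−1)^{-8·-2·1}·(+1)^-2·(+1)^-8 = +1.
Ram(-29, 5365) = {29, 37}; no ℚ_29-point on the conic.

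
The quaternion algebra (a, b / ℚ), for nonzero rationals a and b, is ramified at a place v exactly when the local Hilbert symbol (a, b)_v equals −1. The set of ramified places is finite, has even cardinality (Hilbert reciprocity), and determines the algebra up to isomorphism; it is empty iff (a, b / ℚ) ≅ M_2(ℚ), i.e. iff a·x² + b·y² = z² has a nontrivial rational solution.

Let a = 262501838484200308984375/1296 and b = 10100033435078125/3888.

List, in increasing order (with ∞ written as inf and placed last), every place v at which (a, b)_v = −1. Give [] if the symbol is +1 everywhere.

[2, 7, 11, 17]

(a, b) ≡ (24871, 3135) mod (ℚ^×)²; places V = {2, 3, 5, 7, 11, 17, 19, ∞}.
(a,b)_5: α=8, u≡1; β=7, v≡3 (mod 5); (1|5)=+1, (3|5)=-1; sign (−1)^0·+1^7·-1^8 = +1.
(a,b)_7: α=3, u≡4; β=2, v≡6 (mod 7); (4|7)=+1, (6|7)=-1; sign (−1)^0·+1^2·-1^3 = -1.
(a,b)_11: α=5, u≡6; β=3, v≡10 (mod 11); (6|11)=-1, (10|11)=-1; sign (−1)^1·-1^3·-1^5 = -1.
(a,b)_3: α=-4, u≡1; β=-5, v≡1 (mod 3); (1|3)=+1, (1|3)=+1; sign (−1)^0·+1^-5·+1^-4 = +1.
(a,b)_2: α=-4, β=-4; u≡7, v≡7 (mod 8); ε(u)ε(v)=1·1, αω(v)=-4·0, βω(u)=-4·0; sum ≡ 1  ⇒  -1.
(a,b)_17: α=3, u≡15; β=2, v≡7 (mod 17); (15|17)=+1, (7|17)=-1; sign (−1)^0·+1^2·-1^3 = -1.
(a,b)_19: α=5, u≡1; β=3, v≡8 (mod 19); (1|19)=+1, (8|19)=-1; sign (−1)^1·+1^3·-1^5 = +1.
(a,b)_∞: sgn(24871)=+, sgn(3135)=+, so +1.
Ram(24871, 3135) = {2, 7, 11, 17}; no ℚ_2-point on the conic.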